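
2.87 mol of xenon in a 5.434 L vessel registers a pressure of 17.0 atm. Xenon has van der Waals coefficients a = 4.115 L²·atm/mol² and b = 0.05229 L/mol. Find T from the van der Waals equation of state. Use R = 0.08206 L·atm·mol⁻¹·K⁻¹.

T = (P + a n²/V²)(V − nb)/(nR)
P + a n²/V² = 17.0 + (4.115)(2.87)²/(5.434)² = 18.148 atm
V − nb = 5.434 − (2.87)(0.05229) = 5.2839 L
T = (18.148)(5.2839)/((2.87)(0.08206)) = 407.2 K

T ≈ 407.2 K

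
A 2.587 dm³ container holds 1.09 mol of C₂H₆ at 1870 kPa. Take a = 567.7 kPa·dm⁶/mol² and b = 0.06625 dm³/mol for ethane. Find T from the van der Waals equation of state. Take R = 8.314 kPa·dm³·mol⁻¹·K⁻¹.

T ≈ 546.9 K

T = (P + a n²/V²)(V − nb)/(nR)
P + a n²/V² = 1870 + (567.7)(1.09)²/(2.587)² = 1970.8 kPa
V − nb = 2.587 − (1.09)(0.06625) = 2.5148 dm³
T = (1970.8)(2.5148)/((1.09)(8.314)) = 546.9 K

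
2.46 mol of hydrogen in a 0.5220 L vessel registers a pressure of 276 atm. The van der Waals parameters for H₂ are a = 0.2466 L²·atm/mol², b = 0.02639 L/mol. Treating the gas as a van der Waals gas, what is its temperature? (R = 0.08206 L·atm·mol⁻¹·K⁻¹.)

T = (P + a n²/V²)(V − nb)/(nR)
P + a n²/V² = 276 + (0.2466)(2.46)²/(0.5220)² = 281.48 atm
V − nb = 0.5220 − (2.46)(0.02639) = 0.45708 L
T = (281.48)(0.45708)/((2.46)(0.08206)) = 637.3 K

T ≈ 637.3 K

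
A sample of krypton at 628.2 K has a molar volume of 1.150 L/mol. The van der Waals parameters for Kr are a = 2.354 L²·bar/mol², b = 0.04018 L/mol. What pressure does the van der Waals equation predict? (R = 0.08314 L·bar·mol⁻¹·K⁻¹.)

P ≈ 45.28 bar

P = RT/(V_m − b) − a/V_m²
RT/(V_m − b) = (0.08314)(628.2)/(1.150 − 0.04018) = 52.229/1.1098 = 47.062 bar
a/V_m² = 2.354/(1.150)² = 1.7800 bar
P = 47.062 − 1.7800 = 45.28 bar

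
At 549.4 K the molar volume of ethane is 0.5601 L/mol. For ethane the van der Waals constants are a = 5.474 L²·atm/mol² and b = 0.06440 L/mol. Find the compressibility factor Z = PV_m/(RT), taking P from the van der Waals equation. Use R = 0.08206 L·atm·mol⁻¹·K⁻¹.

P = RT/(V_m − b) − a/V_m² = (0.08206)(549.4)/(0.5601 − 0.06440) − 5.474/(0.5601)²
  = 45.084/0.49570 − 17.449 = 90.950 − 17.449 = 73.501 atm
Z = PV_m/(RT) = (73.501)(0.5601)/((0.08206)(549.4)) = 41.168/45.084 = 0.9131

Z ≈ 0.9131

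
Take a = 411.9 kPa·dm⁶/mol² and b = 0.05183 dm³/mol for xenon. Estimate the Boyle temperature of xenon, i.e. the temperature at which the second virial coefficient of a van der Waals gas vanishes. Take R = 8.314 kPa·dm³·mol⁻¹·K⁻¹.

T_B ≈ 955.9 K

For a van der Waals gas the second virial coefficient B₂ = b − a/(RT) vanishes at T_B = a/(Rb).
T_B = 411.9/(8.314×0.05183) = 411.9/0.43091 = 955.9 K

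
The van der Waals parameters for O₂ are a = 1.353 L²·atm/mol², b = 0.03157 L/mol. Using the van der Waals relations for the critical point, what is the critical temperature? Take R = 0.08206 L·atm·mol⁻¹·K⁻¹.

T_c ≈ 154.7 K

For a van der Waals gas, T_c = 8a/(27Rb).
T_c = 8×1.353/(27×0.08206×0.03157) = 10.824/0.069947 = 154.7 K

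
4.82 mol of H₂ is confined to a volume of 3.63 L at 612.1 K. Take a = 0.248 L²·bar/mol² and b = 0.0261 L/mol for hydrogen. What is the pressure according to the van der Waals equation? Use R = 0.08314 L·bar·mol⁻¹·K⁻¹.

P = nRT/(V − nb) − a n²/V²
nRT/(V − nb) = (4.82)(0.08314)(612.1)/(3.63 − 4.82×0.0261) = 245.29/3.5042 = 69.999 bar
a n²/V² = (0.248)(4.82)²/(3.63)² = 0.43725 bar
P = 69.999 − 0.43725 = 69.56 bar

P ≈ 69.56 bar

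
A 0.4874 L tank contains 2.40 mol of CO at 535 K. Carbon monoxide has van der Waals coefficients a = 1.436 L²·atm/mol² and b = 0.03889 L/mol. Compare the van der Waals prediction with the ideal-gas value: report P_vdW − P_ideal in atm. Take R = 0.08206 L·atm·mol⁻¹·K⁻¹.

ΔP ≈ 16.38 atm

Ideal: P_ideal = nRT/V = (2.40)(0.08206)(535)/0.4874 = 216.178 atm
vdW: P = nRT/(V − nb) − a n²/V² = 105.365/0.394064 − 8.27136/0.237559 = 267.380 − 34.8181 = 232.562 atm
ΔP = 232.562 − 216.178 = 16.38 atm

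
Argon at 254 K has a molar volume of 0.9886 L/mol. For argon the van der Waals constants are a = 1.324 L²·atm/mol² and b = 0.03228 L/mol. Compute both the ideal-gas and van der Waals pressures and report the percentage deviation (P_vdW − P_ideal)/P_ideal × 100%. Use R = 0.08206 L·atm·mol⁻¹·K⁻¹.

Ideal: P_ideal = RT/V_m = (0.08206)(254)/0.9886 = 21.0836 atm
vdW: P = RT/(V_m − b) − a/V_m² = 20.8432/0.956320 − 1.324/0.977330 = 21.7952 − 1.35471 = 20.4405 atm
% deviation = (20.4405 − 21.0836)/21.0836 × 100% = -3.05%

-3.05 %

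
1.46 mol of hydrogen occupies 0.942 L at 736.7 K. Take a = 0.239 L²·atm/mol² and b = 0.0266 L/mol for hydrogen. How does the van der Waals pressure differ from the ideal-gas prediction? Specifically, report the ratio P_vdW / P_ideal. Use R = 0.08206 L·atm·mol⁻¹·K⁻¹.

Ideal: P_ideal = nRT/V = (1.46)(0.08206)(736.7)/0.942 = 93.6967 atm
vdW: P = nRT/(V − nb) − a n²/V² = 88.2623/0.903164 − 0.509452/0.887364 = 97.7257 − 0.574118 = 97.1516 atm
Ratio = 97.1516/93.6967 = 1.037

P_vdW / P_ideal ≈ 1.037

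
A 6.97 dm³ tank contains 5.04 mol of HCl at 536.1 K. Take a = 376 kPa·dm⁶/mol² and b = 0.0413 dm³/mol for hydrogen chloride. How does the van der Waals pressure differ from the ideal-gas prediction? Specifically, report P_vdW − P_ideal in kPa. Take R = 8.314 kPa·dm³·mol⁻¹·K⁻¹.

Ideal: P_ideal = nRT/V = (5.04)(8.314)(536.1)/6.97 = 3222.95 kPa
vdW: P = nRT/(V − nb) − a n²/V² = 22464.0/6.76185 − 9551.00/48.5809 = 3322.17 − 196.600 = 3125.57 kPa
ΔP = 3125.57 − 3222.95 = -97.4 kPa

ΔP ≈ -97.4 kPa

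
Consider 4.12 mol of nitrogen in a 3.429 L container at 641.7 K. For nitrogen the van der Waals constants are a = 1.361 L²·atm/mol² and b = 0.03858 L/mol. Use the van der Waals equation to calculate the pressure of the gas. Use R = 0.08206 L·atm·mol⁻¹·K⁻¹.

P = nRT/(V − nb) − a n²/V²
nRT/(V − nb) = (4.12)(0.08206)(641.7)/(3.429 − 4.12×0.03858) = 216.95/3.2701 = 66.344 atm
a n²/V² = (1.361)(4.12)²/(3.429)² = 1.9648 atm
P = 66.344 − 1.9648 = 64.38 atm

P ≈ 64.38 atm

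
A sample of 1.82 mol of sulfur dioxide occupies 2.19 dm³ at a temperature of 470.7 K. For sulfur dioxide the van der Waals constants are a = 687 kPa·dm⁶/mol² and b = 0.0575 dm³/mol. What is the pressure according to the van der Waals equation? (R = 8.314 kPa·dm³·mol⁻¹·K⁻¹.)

P ≈ 2941 kPa

P = nRT/(V − nb) − a n²/V²
nRT/(V − nb) = (1.82)(8.314)(470.7)/(2.19 − 1.82×0.0575) = 7122.4/2.0854 = 3415.4 kPa
a n²/V² = (687)(1.82)²/(2.19)² = 474.47 kPa
P = 3415.4 − 474.47 = 2941 kPa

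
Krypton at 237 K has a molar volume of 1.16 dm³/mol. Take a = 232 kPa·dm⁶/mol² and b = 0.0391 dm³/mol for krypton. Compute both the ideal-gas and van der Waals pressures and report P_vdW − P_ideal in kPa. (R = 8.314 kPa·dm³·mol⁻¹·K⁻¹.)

ΔP ≈ -113.2 kPa

Ideal: P_ideal = RT/V_m = (8.314)(237)/1.16 = 1698.64 kPa
vdW: P = RT/(V_m − b) − a/V_m² = 1970.42/1.12090 − 232/1.34560 = 1757.89 − 172.414 = 1585.48 kPa
ΔP = 1585.48 − 1698.64 = -113.2 kPa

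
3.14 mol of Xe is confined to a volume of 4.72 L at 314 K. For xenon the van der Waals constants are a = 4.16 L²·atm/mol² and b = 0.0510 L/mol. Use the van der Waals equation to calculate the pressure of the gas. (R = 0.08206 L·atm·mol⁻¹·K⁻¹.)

P ≈ 15.90 atm

P = nRT/(V − nb) − a n²/V²
nRT/(V − nb) = (3.14)(0.08206)(314)/(4.72 − 3.14×0.0510) = 80.908/4.5599 = 17.743 atm
a n²/V² = (4.16)(3.14)²/(4.72)² = 1.8411 atm
P = 17.743 − 1.8411 = 15.90 atm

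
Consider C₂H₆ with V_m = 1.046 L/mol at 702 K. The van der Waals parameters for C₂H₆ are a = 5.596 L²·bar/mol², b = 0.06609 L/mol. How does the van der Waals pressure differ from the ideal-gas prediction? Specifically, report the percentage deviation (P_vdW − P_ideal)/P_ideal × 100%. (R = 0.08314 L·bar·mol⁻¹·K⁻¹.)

-2.42 %

Ideal: P_ideal = RT/V_m = (0.08314)(702)/1.046 = 55.7976 bar
vdW: P = RT/(V_m − b) − a/V_m² = 58.3643/0.979910 − 5.596/1.09412 = 59.5609 − 5.11461 = 54.4463 bar
% deviation = (54.4463 − 55.7976)/55.7976 × 100% = -2.42%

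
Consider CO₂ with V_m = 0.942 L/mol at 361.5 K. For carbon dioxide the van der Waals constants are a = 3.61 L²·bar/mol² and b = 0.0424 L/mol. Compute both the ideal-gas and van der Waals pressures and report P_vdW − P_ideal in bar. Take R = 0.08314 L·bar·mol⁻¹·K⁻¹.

ΔP ≈ -2.564 bar

Ideal: P_ideal = RT/V_m = (0.08314)(361.5)/0.942 = 31.9056 bar
vdW: P = RT/(V_m − b) − a/V_m² = 30.0551/0.899600 − 3.61/0.887364 = 33.4094 − 4.06823 = 29.3412 bar
ΔP = 29.3412 − 31.9056 = -2.564 bar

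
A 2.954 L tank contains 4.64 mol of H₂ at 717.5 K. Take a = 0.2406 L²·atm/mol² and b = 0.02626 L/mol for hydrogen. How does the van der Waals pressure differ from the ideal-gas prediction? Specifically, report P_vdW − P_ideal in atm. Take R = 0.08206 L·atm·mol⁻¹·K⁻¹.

ΔP ≈ 3.385 atm

Ideal: P_ideal = nRT/V = (4.64)(0.08206)(717.5)/2.954 = 92.4828 atm
vdW: P = nRT/(V − nb) − a n²/V² = 273.194/2.83215 − 5.18002/8.72612 = 96.4617 − 0.593622 = 95.8681 atm
ΔP = 95.8681 − 92.4828 = 3.385 atm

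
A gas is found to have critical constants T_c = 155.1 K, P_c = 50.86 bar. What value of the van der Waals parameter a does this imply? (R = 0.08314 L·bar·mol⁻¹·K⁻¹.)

From T_c = 8a/(27Rb) and P_c = a/(27b²): a = 27 R² T_c²/(64 P_c).
a = 27×(0.08314)²×(155.1)²/(64×50.86) = 4489.6/3255.0 = 1.379 L²·bar/mol²

a ≈ 1.379 L²·bar/mol²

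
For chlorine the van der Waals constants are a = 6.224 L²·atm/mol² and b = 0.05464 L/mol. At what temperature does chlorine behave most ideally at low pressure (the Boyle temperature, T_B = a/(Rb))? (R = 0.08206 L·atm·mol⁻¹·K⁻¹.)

T_B ≈ 1388 K

For a van der Waals gas the second virial coefficient B₂ = b − a/(RT) vanishes at T_B = a/(Rb).
T_B = 6.224/(0.08206×0.05464) = 6.224/0.0044838 = 1388 K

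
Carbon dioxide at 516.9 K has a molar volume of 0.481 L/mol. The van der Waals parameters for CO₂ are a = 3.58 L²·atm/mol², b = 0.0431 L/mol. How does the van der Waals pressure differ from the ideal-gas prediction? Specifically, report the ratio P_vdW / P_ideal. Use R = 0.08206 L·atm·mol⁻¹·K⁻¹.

P_vdW / P_ideal ≈ 0.9230

Ideal: P_ideal = RT/V_m = (0.08206)(516.9)/0.481 = 88.1846 atm
vdW: P = RT/(V_m − b) − a/V_m² = 42.4168/0.437900 − 3.58/0.231361 = 96.8641 − 15.4737 = 81.3904 atm
Ratio = 81.3904/88.1846 = 0.9230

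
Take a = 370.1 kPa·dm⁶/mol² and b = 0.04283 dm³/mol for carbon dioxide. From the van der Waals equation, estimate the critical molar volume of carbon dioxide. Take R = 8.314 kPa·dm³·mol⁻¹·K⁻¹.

For a van der Waals gas, V_m,c = 3b.
V_m,c = 3×0.04283 = 0.1285 dm³/mol

V_m,c ≈ 0.1285 dm³/mol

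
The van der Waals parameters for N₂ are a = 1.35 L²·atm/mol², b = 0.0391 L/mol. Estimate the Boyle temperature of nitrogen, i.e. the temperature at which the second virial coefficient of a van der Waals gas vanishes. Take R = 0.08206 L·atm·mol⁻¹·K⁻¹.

For a van der Waals gas the second virial coefficient B₂ = b − a/(RT) vanishes at T_B = a/(Rb).
T_B = 1.35/(0.08206×0.0391) = 1.35/0.0032085 = 420.8 K

T_B ≈ 420.8 K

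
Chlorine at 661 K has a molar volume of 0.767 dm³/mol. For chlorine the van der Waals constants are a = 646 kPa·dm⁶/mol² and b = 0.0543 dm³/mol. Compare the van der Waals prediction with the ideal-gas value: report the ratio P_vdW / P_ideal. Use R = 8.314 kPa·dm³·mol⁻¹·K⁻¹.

P_vdW / P_ideal ≈ 0.9229

Ideal: P_ideal = RT/V_m = (8.314)(661)/0.767 = 7165.00 kPa
vdW: P = RT/(V_m − b) − a/V_m² = 5495.55/0.712700 − 646/0.588289 = 7710.89 − 1098.10 = 6612.79 kPa
Ratio = 6612.79/7165.00 = 0.9229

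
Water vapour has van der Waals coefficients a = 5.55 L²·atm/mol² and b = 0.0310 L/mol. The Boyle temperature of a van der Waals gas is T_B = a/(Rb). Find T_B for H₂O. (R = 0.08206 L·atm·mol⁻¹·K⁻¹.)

T_B ≈ 2182 K

For a van der Waals gas the second virial coefficient B₂ = b − a/(RT) vanishes at T_B = a/(Rb).
T_B = 5.55/(0.08206×0.0310) = 5.55/0.0025439 = 2182 K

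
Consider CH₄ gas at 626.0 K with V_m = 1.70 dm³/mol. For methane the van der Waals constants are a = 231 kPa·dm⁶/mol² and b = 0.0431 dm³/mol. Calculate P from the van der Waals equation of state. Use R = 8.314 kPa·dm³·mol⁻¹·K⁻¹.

P ≈ 3061 kPa

P = RT/(V_m − b) − a/V_m²
RT/(V_m − b) = (8.314)(626.0)/(1.70 − 0.0431) = 5204.6/1.6569 = 3141.2 kPa
a/V_m² = 231/(1.70)² = 79.931 kPa
P = 3141.2 − 79.931 = 3061 kPa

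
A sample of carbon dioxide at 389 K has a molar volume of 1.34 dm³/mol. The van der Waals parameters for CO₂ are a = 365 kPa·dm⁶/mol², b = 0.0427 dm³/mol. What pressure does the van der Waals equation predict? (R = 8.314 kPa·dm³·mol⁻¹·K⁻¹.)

P = RT/(V_m − b) − a/V_m²
RT/(V_m − b) = (8.314)(389)/(1.34 − 0.0427) = 3234.1/1.2973 = 2492.9 kPa
a/V_m² = 365/(1.34)² = 203.27 kPa
P = 2492.9 − 203.27 = 2290 kPa

P ≈ 2290 kPa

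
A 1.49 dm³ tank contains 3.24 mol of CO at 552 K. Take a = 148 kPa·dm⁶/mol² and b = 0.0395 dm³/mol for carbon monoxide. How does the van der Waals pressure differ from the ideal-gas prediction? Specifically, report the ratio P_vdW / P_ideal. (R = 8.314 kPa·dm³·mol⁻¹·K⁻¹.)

Ideal: P_ideal = nRT/V = (3.24)(8.314)(552)/1.49 = 9979.48 kPa
vdW: P = nRT/(V − nb) − a n²/V² = 14869.4/1.36202 − 1553.64/2.22010 = 10917.2 − 699.806 = 10217.4 kPa
Ratio = 10217.4/9979.48 = 1.024

P_vdW / P_ideal ≈ 1.024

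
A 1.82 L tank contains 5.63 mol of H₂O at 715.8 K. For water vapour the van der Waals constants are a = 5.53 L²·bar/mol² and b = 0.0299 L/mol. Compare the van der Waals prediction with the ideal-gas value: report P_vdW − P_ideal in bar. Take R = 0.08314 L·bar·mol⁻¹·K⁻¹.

Ideal: P_ideal = nRT/V = (5.63)(0.08314)(715.8)/1.82 = 184.094 bar
vdW: P = nRT/(V − nb) − a n²/V² = 335.050/1.65166 − 175.284/3.31240 = 202.857 − 52.9175 = 149.940 bar
ΔP = 149.940 − 184.094 = -34.15 bar

ΔP ≈ -34.15 bar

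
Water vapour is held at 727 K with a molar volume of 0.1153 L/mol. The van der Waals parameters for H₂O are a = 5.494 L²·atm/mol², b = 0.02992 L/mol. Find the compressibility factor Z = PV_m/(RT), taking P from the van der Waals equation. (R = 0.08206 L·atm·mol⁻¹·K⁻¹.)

P = RT/(V_m − b) − a/V_m² = (0.08206)(727)/(0.1153 − 0.02992) − 5.494/(0.1153)²
  = 59.658/0.085380 − 413.27 = 698.74 − 413.27 = 285.47 atm
Z = PV_m/(RT) = (285.47)(0.1153)/((0.08206)(727)) = 32.915/59.658 = 0.5517

Z ≈ 0.5517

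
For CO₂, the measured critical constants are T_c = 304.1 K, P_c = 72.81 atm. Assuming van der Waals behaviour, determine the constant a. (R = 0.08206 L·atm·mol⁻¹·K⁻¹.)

From T_c = 8a/(27Rb) and P_c = a/(27b²): a = 27 R² T_c²/(64 P_c).
a = 27×(0.08206)²×(304.1)²/(64×72.81) = 16814/4659.8 = 3.608 L²·atm/mol²

a ≈ 3.608 L²·atm/mol²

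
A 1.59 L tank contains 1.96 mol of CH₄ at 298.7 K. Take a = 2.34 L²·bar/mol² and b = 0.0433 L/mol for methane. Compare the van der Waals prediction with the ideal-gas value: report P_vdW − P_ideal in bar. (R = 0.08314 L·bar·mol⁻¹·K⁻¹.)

Ideal: P_ideal = nRT/V = (1.96)(0.08314)(298.7)/1.59 = 30.6129 bar
vdW: P = nRT/(V − nb) − a n²/V² = 48.6745/1.50513 − 8.98934/2.52810 = 32.3391 − 3.55577 = 28.7833 bar
ΔP = 28.7833 − 30.6129 = -1.830 bar

ΔP ≈ -1.830 bar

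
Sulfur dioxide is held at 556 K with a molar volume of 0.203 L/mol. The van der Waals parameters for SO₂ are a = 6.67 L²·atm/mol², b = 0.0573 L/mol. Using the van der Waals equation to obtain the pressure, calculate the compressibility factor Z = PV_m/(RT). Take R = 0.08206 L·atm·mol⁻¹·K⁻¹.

Z ≈ 0.6731

P = RT/(V_m − b) − a/V_m² = (0.08206)(556)/(0.203 − 0.0573) − 6.67/(0.203)²
  = 45.625/0.14570 − 161.86 = 313.14 − 161.86 = 151.28 atm
Z = PV_m/(RT) = (151.28)(0.203)/((0.08206)(556)) = 30.710/45.625 = 0.6731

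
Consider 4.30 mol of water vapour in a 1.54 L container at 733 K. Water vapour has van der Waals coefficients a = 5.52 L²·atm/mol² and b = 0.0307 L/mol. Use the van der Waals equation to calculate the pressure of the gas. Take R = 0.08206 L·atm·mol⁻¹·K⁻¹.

P = nRT/(V − nb) − a n²/V²
nRT/(V − nb) = (4.30)(0.08206)(733)/(1.54 − 4.30×0.0307) = 258.64/1.4080 = 183.69 atm
a n²/V² = (5.52)(4.30)²/(1.54)² = 43.036 atm
P = 183.69 − 43.036 = 140.7 atm

P ≈ 140.7 atm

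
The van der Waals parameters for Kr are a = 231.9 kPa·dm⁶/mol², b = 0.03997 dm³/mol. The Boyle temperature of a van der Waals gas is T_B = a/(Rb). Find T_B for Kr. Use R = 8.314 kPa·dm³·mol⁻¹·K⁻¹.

For a van der Waals gas the second virial coefficient B₂ = b − a/(RT) vanishes at T_B = a/(Rb).
T_B = 231.9/(8.314×0.03997) = 231.9/0.33231 = 697.8 K

T_B ≈ 697.8 K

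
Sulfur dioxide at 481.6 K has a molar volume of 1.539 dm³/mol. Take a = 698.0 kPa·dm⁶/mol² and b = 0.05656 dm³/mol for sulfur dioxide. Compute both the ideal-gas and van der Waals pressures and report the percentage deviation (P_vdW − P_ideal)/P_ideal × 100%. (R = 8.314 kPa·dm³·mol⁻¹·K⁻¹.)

Ideal: P_ideal = RT/V_m = (8.314)(481.6)/1.539 = 2601.70 kPa
vdW: P = RT/(V_m − b) − a/V_m² = 4004.02/1.48244 − 698.0/2.36852 = 2700.97 − 294.699 = 2406.27 kPa
% deviation = (2406.27 − 2601.70)/2601.70 × 100% = -7.51%

-7.51 %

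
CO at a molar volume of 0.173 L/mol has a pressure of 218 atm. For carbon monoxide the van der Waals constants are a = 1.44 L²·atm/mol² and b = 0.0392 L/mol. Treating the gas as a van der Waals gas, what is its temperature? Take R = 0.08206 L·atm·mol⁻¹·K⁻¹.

T = (P + a/V_m²)(V_m − b)/R
P + a/V_m² = 218 + 1.44/(0.173)² = 266.11 atm
V_m − b = 0.173 − 0.0392 = 0.13380 L/mol
T = (266.11)(0.13380)/0.08206 = 433.9 K

T ≈ 433.9 K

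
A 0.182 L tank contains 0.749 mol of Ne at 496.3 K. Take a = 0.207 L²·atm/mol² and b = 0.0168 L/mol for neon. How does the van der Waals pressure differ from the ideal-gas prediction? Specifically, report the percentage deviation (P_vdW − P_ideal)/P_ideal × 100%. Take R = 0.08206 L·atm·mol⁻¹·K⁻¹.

Ideal: P_ideal = nRT/V = (0.749)(0.08206)(496.3)/0.182 = 167.605 atm
vdW: P = nRT/(V − nb) − a n²/V² = 30.5041/0.169417 − 0.116127/0.0331240 = 180.053 − 3.50583 = 176.547 atm
% deviation = (176.547 − 167.605)/167.605 × 100% = 5.34%

5.34 %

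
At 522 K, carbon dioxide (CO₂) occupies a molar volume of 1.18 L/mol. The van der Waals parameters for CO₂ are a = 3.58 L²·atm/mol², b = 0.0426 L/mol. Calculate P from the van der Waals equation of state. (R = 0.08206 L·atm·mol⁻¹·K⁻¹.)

P = RT/(V_m − b) − a/V_m²
RT/(V_m − b) = (0.08206)(522)/(1.18 − 0.0426) = 42.835/1.1374 = 37.660 atm
a/V_m² = 3.58/(1.18)² = 2.5711 atm
P = 37.660 − 2.5711 = 35.09 atm

P ≈ 35.09 atm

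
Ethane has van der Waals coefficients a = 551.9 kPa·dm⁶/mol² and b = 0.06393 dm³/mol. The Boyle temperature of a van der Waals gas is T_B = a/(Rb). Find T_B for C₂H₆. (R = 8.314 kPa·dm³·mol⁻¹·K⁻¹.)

For a van der Waals gas the second virial coefficient B₂ = b − a/(RT) vanishes at T_B = a/(Rb).
T_B = 551.9/(8.314×0.06393) = 551.9/0.53151 = 1038 K

T_B ≈ 1038 K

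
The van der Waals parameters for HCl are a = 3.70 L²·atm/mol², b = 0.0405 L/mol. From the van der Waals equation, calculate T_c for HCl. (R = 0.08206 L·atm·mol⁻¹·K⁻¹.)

For a van der Waals gas, T_c = 8a/(27Rb).
T_c = 8×3.70/(27×0.08206×0.0405) = 29.600/0.089733 = 329.9 K

T_c ≈ 329.9 K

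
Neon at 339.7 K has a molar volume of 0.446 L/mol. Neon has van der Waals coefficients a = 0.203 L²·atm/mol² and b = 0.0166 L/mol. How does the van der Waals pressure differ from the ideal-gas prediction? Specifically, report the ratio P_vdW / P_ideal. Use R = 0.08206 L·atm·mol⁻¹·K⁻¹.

P_vdW / P_ideal ≈ 1.022

Ideal: P_ideal = RT/V_m = (0.08206)(339.7)/0.446 = 62.5018 atm
vdW: P = RT/(V_m − b) − a/V_m² = 27.8758/0.429400 − 0.203/0.198916 = 64.9180 − 1.02053 = 63.8975 atm
Ratio = 63.8975/62.5018 = 1.022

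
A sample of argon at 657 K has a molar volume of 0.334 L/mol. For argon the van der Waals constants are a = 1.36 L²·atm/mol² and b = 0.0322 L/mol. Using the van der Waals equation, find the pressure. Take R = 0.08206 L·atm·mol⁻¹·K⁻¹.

P ≈ 166.4 atm

P = RT/(V_m − b) − a/V_m²
RT/(V_m − b) = (0.08206)(657)/(0.334 − 0.0322) = 53.913/0.30180 = 178.64 atm
a/V_m² = 1.36/(0.334)² = 12.191 atm
P = 178.64 − 12.191 = 166.4 atm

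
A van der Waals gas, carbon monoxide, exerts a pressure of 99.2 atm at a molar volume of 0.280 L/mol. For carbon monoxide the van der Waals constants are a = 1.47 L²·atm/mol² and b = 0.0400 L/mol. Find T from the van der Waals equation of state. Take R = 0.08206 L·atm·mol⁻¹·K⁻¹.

T ≈ 345.0 K

T = (P + a/V_m²)(V_m − b)/R
P + a/V_m² = 99.2 + 1.47/(0.280)² = 117.95 atm
V_m − b = 0.280 − 0.0400 = 0.24000 L/mol
T = (117.95)(0.24000)/0.08206 = 345.0 K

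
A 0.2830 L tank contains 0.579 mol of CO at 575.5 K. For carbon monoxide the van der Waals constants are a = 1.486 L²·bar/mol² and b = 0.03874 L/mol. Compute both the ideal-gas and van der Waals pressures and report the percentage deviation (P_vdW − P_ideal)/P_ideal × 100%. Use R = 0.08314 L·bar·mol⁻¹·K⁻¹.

Ideal: P_ideal = nRT/V = (0.579)(0.08314)(575.5)/0.2830 = 97.8921 bar
vdW: P = nRT/(V − nb) − a n²/V² = 27.7035/0.260570 − 0.498168/0.0800890 = 106.319 − 6.22018 = 100.099 bar
% deviation = (100.099 − 97.8921)/97.8921 × 100% = 2.25%

2.25 %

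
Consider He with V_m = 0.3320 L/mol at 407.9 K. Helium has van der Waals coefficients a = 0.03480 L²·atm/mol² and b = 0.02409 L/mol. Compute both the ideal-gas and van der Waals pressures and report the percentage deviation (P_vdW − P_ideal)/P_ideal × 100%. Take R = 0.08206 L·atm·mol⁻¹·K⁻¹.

Ideal: P_ideal = RT/V_m = (0.08206)(407.9)/0.3320 = 100.820 atm
vdW: P = RT/(V_m − b) − a/V_m² = 33.4723/0.307910 − 0.03480/0.110224 = 108.708 − 0.315721 = 108.392 atm
% deviation = (108.392 − 100.820)/100.820 × 100% = 7.51%

7.51 %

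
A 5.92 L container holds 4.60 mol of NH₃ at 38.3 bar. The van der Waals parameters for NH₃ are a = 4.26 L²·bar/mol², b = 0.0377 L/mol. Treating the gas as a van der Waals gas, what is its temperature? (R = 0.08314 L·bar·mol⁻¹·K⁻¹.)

T = (P + a n²/V²)(V − nb)/(nR)
P + a n²/V² = 38.3 + (4.26)(4.60)²/(5.92)² = 40.872 bar
V − nb = 5.92 − (4.60)(0.0377) = 5.7466 L
T = (40.872)(5.7466)/((4.60)(0.08314)) = 614.1 K

T ≈ 614.1 K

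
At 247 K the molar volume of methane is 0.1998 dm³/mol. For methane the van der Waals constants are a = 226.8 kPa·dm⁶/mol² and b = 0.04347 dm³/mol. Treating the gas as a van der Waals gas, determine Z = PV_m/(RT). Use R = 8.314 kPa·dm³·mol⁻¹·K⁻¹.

P = RT/(V_m − b) − a/V_m² = (8.314)(247)/(0.1998 − 0.04347) − 226.8/(0.1998)²
  = 2053.6/0.15633 − 5681.4 = 13136 − 5681.4 = 7455 kPa
Z = PV_m/(RT) = (7455)(0.1998)/((8.314)(247)) = 1489.5/2053.6 = 0.7253

Z ≈ 0.7253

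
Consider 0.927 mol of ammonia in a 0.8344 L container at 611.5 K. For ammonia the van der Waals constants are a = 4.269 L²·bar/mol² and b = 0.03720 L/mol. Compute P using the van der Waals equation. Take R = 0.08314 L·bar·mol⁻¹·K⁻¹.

P ≈ 53.65 bar

P = nRT/(V − nb) − a n²/V²
nRT/(V − nb) = (0.927)(0.08314)(611.5)/(0.8344 − 0.927×0.03720) = 47.129/0.79992 = 58.917 bar
a n²/V² = (4.269)(0.927)²/(0.8344)² = 5.2691 bar
P = 58.917 − 5.2691 = 53.65 bar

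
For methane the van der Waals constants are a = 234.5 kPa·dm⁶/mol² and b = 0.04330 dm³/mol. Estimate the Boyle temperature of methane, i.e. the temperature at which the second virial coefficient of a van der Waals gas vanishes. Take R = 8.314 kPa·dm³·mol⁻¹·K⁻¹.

T_B ≈ 651.4 K

For a van der Waals gas the second virial coefficient B₂ = b − a/(RT) vanishes at T_B = a/(Rb).
T_B = 234.5/(8.314×0.04330) = 234.5/0.36000 = 651.4 K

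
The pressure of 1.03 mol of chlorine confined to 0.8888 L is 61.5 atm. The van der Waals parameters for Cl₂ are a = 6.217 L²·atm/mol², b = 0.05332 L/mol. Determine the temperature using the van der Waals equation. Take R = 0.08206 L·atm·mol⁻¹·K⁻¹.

T ≈ 689.1 K

T = (P + a n²/V²)(V − nb)/(nR)
P + a n²/V² = 61.5 + (6.217)(1.03)²/(0.8888)² = 69.849 atm
V − nb = 0.8888 − (1.03)(0.05332) = 0.83388 L
T = (69.849)(0.83388)/((1.03)(0.08206)) = 689.1 K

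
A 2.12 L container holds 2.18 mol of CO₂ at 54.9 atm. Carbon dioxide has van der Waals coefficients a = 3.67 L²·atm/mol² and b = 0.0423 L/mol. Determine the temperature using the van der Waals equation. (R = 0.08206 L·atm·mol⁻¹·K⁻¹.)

T ≈ 666.3 K

T = (P + a n²/V²)(V − nb)/(nR)
P + a n²/V² = 54.9 + (3.67)(2.18)²/(2.12)² = 58.781 atm
V − nb = 2.12 − (2.18)(0.0423) = 2.0278 L
T = (58.781)(2.0278)/((2.18)(0.08206)) = 666.3 K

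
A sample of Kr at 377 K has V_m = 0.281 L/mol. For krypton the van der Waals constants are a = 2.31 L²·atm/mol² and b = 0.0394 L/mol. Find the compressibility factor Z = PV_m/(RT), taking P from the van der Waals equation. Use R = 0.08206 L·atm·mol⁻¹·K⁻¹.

Z ≈ 0.8974

P = RT/(V_m − b) − a/V_m² = (0.08206)(377)/(0.281 − 0.0394) − 2.31/(0.281)²
  = 30.937/0.24160 − 29.255 = 128.05 − 29.255 = 98.80 atm
Z = PV_m/(RT) = (98.80)(0.281)/((0.08206)(377)) = 27.763/30.937 = 0.8974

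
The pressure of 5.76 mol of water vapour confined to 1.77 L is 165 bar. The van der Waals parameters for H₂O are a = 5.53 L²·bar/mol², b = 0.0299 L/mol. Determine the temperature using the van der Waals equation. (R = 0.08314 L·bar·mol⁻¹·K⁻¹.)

T = (P + a n²/V²)(V − nb)/(nR)
P + a n²/V² = 165 + (5.53)(5.76)²/(1.77)² = 223.56 bar
V − nb = 1.77 − (5.76)(0.0299) = 1.5978 L
T = (223.56)(1.5978)/((5.76)(0.08314)) = 745.9 K

T ≈ 745.9 K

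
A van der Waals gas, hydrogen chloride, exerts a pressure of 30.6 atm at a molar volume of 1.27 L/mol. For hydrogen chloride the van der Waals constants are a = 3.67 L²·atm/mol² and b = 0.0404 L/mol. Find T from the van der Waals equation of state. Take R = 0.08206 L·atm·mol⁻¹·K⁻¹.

T ≈ 492.6 K

T = (P + a/V_m²)(V_m − b)/R
P + a/V_m² = 30.6 + 3.67/(1.27)² = 32.875 atm
V_m − b = 1.27 − 0.0404 = 1.2296 L/mol
T = (32.875)(1.2296)/0.08206 = 492.6 K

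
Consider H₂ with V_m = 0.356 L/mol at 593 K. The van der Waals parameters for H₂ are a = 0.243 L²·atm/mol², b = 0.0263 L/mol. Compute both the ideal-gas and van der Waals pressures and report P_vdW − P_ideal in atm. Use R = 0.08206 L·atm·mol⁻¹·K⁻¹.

Ideal: P_ideal = RT/V_m = (0.08206)(593)/0.356 = 136.690 atm
vdW: P = RT/(V_m − b) − a/V_m² = 48.6616/0.329700 − 0.243/0.126736 = 147.594 − 1.91737 = 145.677 atm
ΔP = 145.677 − 136.690 = 8.99 atm

ΔP ≈ 8.99 atm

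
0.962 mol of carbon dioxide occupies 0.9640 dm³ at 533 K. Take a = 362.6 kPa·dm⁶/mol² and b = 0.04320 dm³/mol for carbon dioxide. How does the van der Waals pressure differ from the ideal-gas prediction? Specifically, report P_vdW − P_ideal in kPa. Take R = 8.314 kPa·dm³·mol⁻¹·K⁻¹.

ΔP ≈ -161.9 kPa

Ideal: P_ideal = nRT/V = (0.962)(8.314)(533)/0.9640 = 4422.17 kPa
vdW: P = nRT/(V − nb) − a n²/V² = 4262.97/0.922442 − 335.566/0.929296 = 4621.40 − 361.097 = 4260.30 kPa
ΔP = 4260.30 − 4422.17 = -161.9 kPa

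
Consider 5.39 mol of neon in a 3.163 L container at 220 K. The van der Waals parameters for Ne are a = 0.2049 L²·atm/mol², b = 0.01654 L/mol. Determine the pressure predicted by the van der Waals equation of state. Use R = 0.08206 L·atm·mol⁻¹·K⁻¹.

P ≈ 31.06 atm

P = nRT/(V − nb) − a n²/V²
nRT/(V − nb) = (5.39)(0.08206)(220)/(3.163 − 5.39×0.01654) = 97.307/3.0738 = 31.657 atm
a n²/V² = (0.2049)(5.39)²/(3.163)² = 0.59501 atm
P = 31.657 − 0.59501 = 31.06 atm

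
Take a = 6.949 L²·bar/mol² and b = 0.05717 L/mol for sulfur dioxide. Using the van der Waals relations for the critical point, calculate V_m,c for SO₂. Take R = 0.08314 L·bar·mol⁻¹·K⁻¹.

V_m,c ≈ 0.1715 L/mol

For a van der Waals gas, V_m,c = 3b.
V_m,c = 3×0.05717 = 0.1715 L/mol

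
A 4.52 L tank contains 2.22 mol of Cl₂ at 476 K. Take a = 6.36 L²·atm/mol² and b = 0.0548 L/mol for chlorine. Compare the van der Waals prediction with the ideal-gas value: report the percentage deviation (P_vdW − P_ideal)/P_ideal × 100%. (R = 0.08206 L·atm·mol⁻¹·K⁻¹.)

-5.23 %

Ideal: P_ideal = nRT/V = (2.22)(0.08206)(476)/4.52 = 19.1846 atm
vdW: P = nRT/(V − nb) − a n²/V² = 86.7144/4.39834 − 31.3446/20.4304 = 19.7153 − 1.53421 = 18.1811 atm
% deviation = (18.1811 − 19.1846)/19.1846 × 100% = -5.23%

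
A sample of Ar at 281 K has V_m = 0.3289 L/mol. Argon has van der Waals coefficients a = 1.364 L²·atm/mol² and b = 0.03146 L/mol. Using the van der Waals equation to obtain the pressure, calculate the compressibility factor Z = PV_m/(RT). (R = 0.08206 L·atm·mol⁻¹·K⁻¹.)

Z ≈ 0.9259

P = RT/(V_m − b) − a/V_m² = (0.08206)(281)/(0.3289 − 0.03146) − 1.364/(0.3289)²
  = 23.059/0.29744 − 12.609 = 77.525 − 12.609 = 64.916 atm
Z = PV_m/(RT) = (64.916)(0.3289)/((0.08206)(281)) = 21.351/23.059 = 0.9259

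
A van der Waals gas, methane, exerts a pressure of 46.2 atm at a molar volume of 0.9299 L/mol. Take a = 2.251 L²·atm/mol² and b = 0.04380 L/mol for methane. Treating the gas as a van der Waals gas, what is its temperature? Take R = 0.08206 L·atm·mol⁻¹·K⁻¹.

T = (P + a/V_m²)(V_m − b)/R
P + a/V_m² = 46.2 + 2.251/(0.9299)² = 48.803 atm
V_m − b = 0.9299 − 0.04380 = 0.88610 L/mol
T = (48.803)(0.88610)/0.08206 = 527.0 K

T ≈ 527.0 K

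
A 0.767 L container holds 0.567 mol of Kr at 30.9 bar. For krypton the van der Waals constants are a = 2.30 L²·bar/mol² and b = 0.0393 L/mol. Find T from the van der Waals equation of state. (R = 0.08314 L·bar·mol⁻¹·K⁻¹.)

T = (P + a n²/V²)(V − nb)/(nR)
P + a n²/V² = 30.9 + (2.30)(0.567)²/(0.767)² = 32.157 bar
V − nb = 0.767 − (0.567)(0.0393) = 0.74472 L
T = (32.157)(0.74472)/((0.567)(0.08314)) = 508.0 K

T ≈ 508.0 K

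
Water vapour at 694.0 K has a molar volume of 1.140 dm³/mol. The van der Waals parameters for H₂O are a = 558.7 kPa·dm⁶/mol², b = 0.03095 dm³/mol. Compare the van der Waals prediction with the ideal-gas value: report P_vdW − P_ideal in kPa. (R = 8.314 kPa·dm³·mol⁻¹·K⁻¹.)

ΔP ≈ -288.7 kPa

Ideal: P_ideal = RT/V_m = (8.314)(694.0)/1.140 = 5061.33 kPa
vdW: P = RT/(V_m − b) − a/V_m² = 5769.92/1.10905 − 558.7/1.29960 = 5202.58 − 429.902 = 4772.68 kPa
ΔP = 4772.68 − 5061.33 = -288.7 kPa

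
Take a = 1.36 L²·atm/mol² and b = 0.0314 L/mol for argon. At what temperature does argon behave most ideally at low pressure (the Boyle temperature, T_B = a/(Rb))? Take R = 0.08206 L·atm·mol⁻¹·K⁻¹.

T_B ≈ 527.8 K

For a van der Waals gas the second virial coefficient B₂ = b − a/(RT) vanishes at T_B = a/(Rb).
T_B = 1.36/(0.08206×0.0314) = 1.36/0.0025767 = 527.8 K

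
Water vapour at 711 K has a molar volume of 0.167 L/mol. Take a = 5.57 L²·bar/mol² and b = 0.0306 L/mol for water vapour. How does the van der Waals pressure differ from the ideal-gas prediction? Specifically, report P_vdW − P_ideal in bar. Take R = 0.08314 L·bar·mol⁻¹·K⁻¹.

ΔP ≈ -120.3 bar

Ideal: P_ideal = RT/V_m = (0.08314)(711)/0.167 = 353.967 bar
vdW: P = RT/(V_m − b) − a/V_m² = 59.1125/0.136400 − 5.57/0.0278890 = 433.376 − 199.720 = 233.656 bar
ΔP = 233.656 − 353.967 = -120.3 bar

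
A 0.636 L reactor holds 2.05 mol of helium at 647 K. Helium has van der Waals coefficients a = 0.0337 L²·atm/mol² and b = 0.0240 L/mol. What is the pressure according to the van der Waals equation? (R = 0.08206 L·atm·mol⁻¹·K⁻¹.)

P = nRT/(V − nb) − a n²/V²
nRT/(V − nb) = (2.05)(0.08206)(647)/(0.636 − 2.05×0.0240) = 108.84/0.58680 = 185.48 atm
a n²/V² = (0.0337)(2.05)²/(0.636)² = 0.35013 atm
P = 185.48 − 0.35013 = 185.1 atm

P ≈ 185.1 atm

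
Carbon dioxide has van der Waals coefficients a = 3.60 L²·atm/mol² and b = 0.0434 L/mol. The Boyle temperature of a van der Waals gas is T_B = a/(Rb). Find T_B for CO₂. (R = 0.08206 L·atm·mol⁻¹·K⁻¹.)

T_B ≈ 1011 K

For a van der Waals gas the second virial coefficient B₂ = b − a/(RT) vanishes at T_B = a/(Rb).
T_B = 3.60/(0.08206×0.0434) = 3.60/0.0035614 = 1011 K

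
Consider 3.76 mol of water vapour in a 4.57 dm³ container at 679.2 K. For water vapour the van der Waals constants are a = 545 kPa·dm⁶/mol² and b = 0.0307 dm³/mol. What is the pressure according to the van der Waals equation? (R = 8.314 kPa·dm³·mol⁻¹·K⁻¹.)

P ≈ 4397 kPa

P = nRT/(V − nb) − a n²/V²
nRT/(V − nb) = (3.76)(8.314)(679.2)/(4.57 − 3.76×0.0307) = 21232/4.4546 = 4766.3 kPa
a n²/V² = (545)(3.76)²/(4.57)² = 368.93 kPa
P = 4766.3 − 368.93 = 4397 kPa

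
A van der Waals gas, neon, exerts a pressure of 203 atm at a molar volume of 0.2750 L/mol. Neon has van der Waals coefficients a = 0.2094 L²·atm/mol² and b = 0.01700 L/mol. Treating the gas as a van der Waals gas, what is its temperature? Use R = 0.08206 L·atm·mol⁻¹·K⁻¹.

T ≈ 646.9 K

T = (P + a/V_m²)(V_m − b)/R
P + a/V_m² = 203 + 0.2094/(0.2750)² = 205.77 atm
V_m − b = 0.2750 − 0.01700 = 0.25800 L/mol
T = (205.77)(0.25800)/0.08206 = 646.9 K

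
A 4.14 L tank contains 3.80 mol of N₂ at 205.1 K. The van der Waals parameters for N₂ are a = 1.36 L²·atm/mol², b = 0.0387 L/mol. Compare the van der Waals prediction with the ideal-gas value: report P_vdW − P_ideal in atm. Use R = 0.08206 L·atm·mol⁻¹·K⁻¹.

ΔP ≈ -0.577 atm

Ideal: P_ideal = nRT/V = (3.80)(0.08206)(205.1)/4.14 = 15.4483 atm
vdW: P = nRT/(V − nb) − a n²/V² = 63.9559/3.99294 − 19.6384/17.1396 = 16.0172 − 1.14579 = 14.8714 atm
ΔP = 14.8714 − 15.4483 = -0.577 atm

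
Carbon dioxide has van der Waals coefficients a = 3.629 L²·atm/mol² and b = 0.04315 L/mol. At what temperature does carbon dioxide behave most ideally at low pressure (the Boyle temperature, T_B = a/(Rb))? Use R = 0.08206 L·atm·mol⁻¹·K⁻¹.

T_B ≈ 1025 K

For a van der Waals gas the second virial coefficient B₂ = b − a/(RT) vanishes at T_B = a/(Rb).
T_B = 3.629/(0.08206×0.04315) = 3.629/0.0035409 = 1025 K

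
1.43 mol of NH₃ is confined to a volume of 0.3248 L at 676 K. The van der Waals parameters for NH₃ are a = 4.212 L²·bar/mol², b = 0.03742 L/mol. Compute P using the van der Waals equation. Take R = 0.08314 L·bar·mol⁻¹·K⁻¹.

P ≈ 214.6 bar

P = nRT/(V − nb) − a n²/V²
nRT/(V − nb) = (1.43)(0.08314)(676)/(0.3248 − 1.43×0.03742) = 80.370/0.27129 = 296.25 bar
a n²/V² = (4.212)(1.43)²/(0.3248)² = 81.645 bar
P = 296.25 − 81.645 = 214.6 bar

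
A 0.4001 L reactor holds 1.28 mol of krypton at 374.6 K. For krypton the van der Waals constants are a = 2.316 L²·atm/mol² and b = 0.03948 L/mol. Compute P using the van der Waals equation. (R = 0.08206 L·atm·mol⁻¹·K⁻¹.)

P ≈ 88.86 atm

P = nRT/(V − nb) − a n²/V²
nRT/(V − nb) = (1.28)(0.08206)(374.6)/(0.4001 − 1.28×0.03948) = 39.347/0.34957 = 112.56 atm
a n²/V² = (2.316)(1.28)²/(0.4001)² = 23.704 atm
P = 112.56 − 23.704 = 88.86 atm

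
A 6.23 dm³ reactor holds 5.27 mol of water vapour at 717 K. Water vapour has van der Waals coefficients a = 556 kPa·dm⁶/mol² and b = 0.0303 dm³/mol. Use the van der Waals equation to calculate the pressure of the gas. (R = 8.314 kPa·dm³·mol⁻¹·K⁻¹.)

P = nRT/(V − nb) − a n²/V²
nRT/(V − nb) = (5.27)(8.314)(717)/(6.23 − 5.27×0.0303) = 31415/6.0703 = 5175.2 kPa
a n²/V² = (556)(5.27)²/(6.23)² = 397.85 kPa
P = 5175.2 − 397.85 = 4777 kPa

P ≈ 4777 kPa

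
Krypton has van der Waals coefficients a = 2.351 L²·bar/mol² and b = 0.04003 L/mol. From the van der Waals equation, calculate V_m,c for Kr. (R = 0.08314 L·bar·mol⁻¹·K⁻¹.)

V_m,c ≈ 0.1201 L/mol

For a van der Waals gas, V_m,c = 3b.
V_m,c = 3×0.04003 = 0.1201 L/mol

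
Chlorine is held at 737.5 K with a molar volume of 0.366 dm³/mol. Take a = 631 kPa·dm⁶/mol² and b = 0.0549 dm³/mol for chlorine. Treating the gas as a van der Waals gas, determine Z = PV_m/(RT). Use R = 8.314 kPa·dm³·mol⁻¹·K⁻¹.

Z ≈ 0.8953

P = RT/(V_m − b) − a/V_m² = (8.314)(737.5)/(0.366 − 0.0549) − 631/(0.366)²
  = 6131.6/0.31110 − 4710.5 = 19709 − 4710.5 = 14999 kPa
Z = PV_m/(RT) = (14999)(0.366)/((8.314)(737.5)) = 5489.6/6131.6 = 0.8953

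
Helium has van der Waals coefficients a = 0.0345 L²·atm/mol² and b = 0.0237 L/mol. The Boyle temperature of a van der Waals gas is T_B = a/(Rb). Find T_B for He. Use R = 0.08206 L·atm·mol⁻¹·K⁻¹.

For a van der Waals gas the second virial coefficient B₂ = b − a/(RT) vanishes at T_B = a/(Rb).
T_B = 0.0345/(0.08206×0.0237) = 0.0345/0.0019448 = 17.74 K

T_B ≈ 17.74 K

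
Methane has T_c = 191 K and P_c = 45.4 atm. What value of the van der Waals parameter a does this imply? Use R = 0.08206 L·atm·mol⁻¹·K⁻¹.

a ≈ 2.283 L²·atm/mol²

From T_c = 8a/(27Rb) and P_c = a/(27b²): a = 27 R² T_c²/(64 P_c).
a = 27×(0.08206)²×(191)²/(64×45.4) = 6632.7/2905.6 = 2.283 L²·atm/mol²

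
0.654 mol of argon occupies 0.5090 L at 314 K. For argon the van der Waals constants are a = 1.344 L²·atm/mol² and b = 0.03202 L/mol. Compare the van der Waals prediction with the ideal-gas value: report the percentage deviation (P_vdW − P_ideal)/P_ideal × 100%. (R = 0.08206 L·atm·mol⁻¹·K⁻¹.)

-2.41 %

Ideal: P_ideal = nRT/V = (0.654)(0.08206)(314)/0.5090 = 33.1071 atm
vdW: P = nRT/(V − nb) − a n²/V² = 16.8515/0.488059 − 0.574850/0.259081 = 34.5276 − 2.21880 = 32.3088 atm
% deviation = (32.3088 − 33.1071)/33.1071 × 100% = -2.41%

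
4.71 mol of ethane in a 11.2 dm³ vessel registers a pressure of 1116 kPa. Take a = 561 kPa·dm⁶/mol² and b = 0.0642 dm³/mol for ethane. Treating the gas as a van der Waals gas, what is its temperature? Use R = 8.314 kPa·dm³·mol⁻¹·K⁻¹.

T ≈ 338.2 K

T = (P + a n²/V²)(V − nb)/(nR)
P + a n²/V² = 1116 + (561)(4.71)²/(11.2)² = 1215.2 kPa
V − nb = 11.2 − (4.71)(0.0642) = 10.898 dm³
T = (1215.2)(10.898)/((4.71)(8.314)) = 338.2 K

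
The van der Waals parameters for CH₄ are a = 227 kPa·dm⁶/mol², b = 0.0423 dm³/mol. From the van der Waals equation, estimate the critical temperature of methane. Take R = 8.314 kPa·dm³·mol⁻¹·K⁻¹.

T_c ≈ 191.3 K

For a van der Waals gas, T_c = 8a/(27Rb).
T_c = 8×227/(27×8.314×0.0423) = 1816.0/9.4954 = 191.3 K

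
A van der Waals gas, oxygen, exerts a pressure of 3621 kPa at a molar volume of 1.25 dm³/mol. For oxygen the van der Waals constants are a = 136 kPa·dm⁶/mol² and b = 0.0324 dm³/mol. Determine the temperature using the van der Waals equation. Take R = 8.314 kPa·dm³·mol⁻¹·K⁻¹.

T = (P + a/V_m²)(V_m − b)/R
P + a/V_m² = 3621 + 136/(1.25)² = 3708.0 kPa
V_m − b = 1.25 − 0.0324 = 1.2176 dm³/mol
T = (3708.0)(1.2176)/8.314 = 543.0 K

T ≈ 543.0 K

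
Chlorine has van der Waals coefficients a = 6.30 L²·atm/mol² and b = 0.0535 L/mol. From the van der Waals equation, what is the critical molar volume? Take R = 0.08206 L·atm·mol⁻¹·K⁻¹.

For a van der Waals gas, V_m,c = 3b.
V_m,c = 3×0.0535 = 0.1605 L/mol

V_m,c ≈ 0.1605 L/mol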